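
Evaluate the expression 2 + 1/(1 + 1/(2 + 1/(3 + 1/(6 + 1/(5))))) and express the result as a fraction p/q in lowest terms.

877/325

a_0 = 2: 2/1
a_1 = 1: 3/1
a_2 = 2: 8/3
a_3 = 3: 27/10
a_4 = 6: 170/63
a_5 = 5: 877/325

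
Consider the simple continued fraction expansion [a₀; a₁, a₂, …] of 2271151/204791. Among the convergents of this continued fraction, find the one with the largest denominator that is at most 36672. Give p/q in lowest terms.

List convergents until the denominator exceeds the bound:
a_0 = 11: 11/1  (≤ bound)
a_1 = 11: 122/11  (≤ bound)
a_2 = 10: 1231/111  (≤ bound)
a_3 = 46: 56748/5117  (≤ bound)
a_4 = 40: 2271151/204791  (> 36672, stop)

56748/5117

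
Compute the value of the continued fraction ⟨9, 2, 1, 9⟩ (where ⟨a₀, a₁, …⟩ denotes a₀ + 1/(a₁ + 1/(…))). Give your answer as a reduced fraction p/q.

Start with 9.
1 + 1/(9/1) = 1 + 1/9 = 10/9
2 + 1/(10/9) = 2 + 9/10 = 29/10
9 + 1/(29/10) = 9 + 10/29 = 271/29

271/29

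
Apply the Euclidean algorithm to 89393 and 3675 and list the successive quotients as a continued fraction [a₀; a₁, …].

[24; 3, 12, 2, 2, 1, 13]

⌊89393/3675⌋ = 24, remainder 1193
⌊3675/1193⌋ = 3, remainder 96
⌊1193/96⌋ = 12, remainder 41
⌊96/41⌋ = 2, remainder 14
⌊41/14⌋ = 2, remainder 13
⌊14/13⌋ = 1, remainder 1
⌊13/1⌋ = 13, remainder 0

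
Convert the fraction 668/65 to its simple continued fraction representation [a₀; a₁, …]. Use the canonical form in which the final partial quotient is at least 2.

668 = 10·65 + 18, so a_0 = 10
65 = 3·18 + 11, so a_1 = 3
18 = 1·11 + 7, so a_2 = 1
11 = 1·7 + 4, so a_3 = 1
7 = 1·4 + 3, so a_4 = 1
4 = 1·3 + 1, so a_5 = 1
3 = 3·1 + 0, so a_6 = 3

[10; 3, 1, 1, 1, 1, 3]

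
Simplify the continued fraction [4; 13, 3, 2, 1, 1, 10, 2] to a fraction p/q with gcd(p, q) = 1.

Work from the innermost term outward:
Start with 2.
10 + 1/(2/1) = 10 + 1/2 = 21/2
1 + 1/(21/2) = 1 + 2/21 = 23/21
1 + 1/(23/21) = 1 + 21/23 = 44/23
2 + 1/(44/23) = 2 + 23/44 = 111/44
3 + 1/(111/44) = 3 + 44/111 = 377/111
13 + 1/(377/111) = 13 + 111/377 = 5012/377
4 + 1/(5012/377) = 4 + 377/5012 = 20425/5012

20425/5012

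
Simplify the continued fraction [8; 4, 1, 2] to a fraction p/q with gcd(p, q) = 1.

115/14

Work from the innermost term outward:
Start with 2.
1 + 1/(2/1) = 1 + 1/2 = 3/2
4 + 1/(3/2) = 4 + 2/3 = 14/3
8 + 1/(14/3) = 8 + 3/14 = 115/14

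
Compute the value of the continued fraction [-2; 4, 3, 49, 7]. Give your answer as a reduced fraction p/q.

-7961/4500

a_0 = -2: -2/1
a_1 = 4: -7/4
a_2 = 3: -23/13
a_3 = 49: -1134/641
a_4 = 7: -7961/4500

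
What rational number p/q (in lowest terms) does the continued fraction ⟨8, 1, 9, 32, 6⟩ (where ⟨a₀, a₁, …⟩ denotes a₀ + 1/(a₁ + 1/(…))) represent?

17231/1936

a_0 = 8: 8/1
a_1 = 1: 9/1
a_2 = 9: 89/10
a_3 = 32: 2857/321
a_4 = 6: 17231/1936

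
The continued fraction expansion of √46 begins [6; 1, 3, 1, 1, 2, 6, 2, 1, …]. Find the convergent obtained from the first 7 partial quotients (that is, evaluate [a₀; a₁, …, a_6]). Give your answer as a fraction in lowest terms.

Start with 6.
2 + 1/(6/1) = 2 + 1/6 = 13/6
1 + 1/(13/6) = 1 + 6/13 = 19/13
1 + 1/(19/13) = 1 + 13/19 = 32/19
3 + 1/(32/19) = 3 + 19/32 = 115/32
1 + 1/(115/32) = 1 + 32/115 = 147/115
6 + 1/(147/115) = 6 + 115/147 = 997/147

997/147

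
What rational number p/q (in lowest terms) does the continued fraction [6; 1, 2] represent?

Starting at the tail and folding back:
Start with 2.
1 + 1/(2/1) = 1 + 1/2 = 3/2
6 + 1/(3/2) = 6 + 2/3 = 20/3

20/3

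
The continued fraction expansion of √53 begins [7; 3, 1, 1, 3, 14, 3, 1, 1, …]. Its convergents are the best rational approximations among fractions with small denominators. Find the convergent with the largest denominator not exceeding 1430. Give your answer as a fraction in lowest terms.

7979/1096

a_0 = 7: 7/1  (≤ bound)
a_1 = 3: 22/3  (≤ bound)
a_2 = 1: 29/4  (≤ bound)
a_3 = 1: 51/7  (≤ bound)
a_4 = 3: 182/25  (≤ bound)
a_5 = 14: 2599/357  (≤ bound)
a_6 = 3: 7979/1096  (≤ bound)
a_7 = 1: 10578/1453  (> 1430, stop)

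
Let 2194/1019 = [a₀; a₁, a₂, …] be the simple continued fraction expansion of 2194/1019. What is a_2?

1

⌊2194/1019⌋ = 2, remainder 156
⌊1019/156⌋ = 6, remainder 83
⌊156/83⌋ = 1, remainder 73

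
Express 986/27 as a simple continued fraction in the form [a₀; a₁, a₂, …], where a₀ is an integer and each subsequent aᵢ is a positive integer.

[36; 1, 1, 13]

Apply division with remainder until the remainder is 0:
986 = 36·27 + 14, so a_0 = 36
27 = 1·14 + 13, so a_1 = 1
14 = 1·13 + 1, so a_2 = 1
13 = 13·1 + 0, so a_3 = 13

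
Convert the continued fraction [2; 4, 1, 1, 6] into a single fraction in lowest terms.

Start with 6.
1 + 1/(6/1) = 1 + 1/6 = 7/6
1 + 1/(7/6) = 1 + 6/7 = 13/7
4 + 1/(13/7) = 4 + 7/13 = 59/13
2 + 1/(59/13) = 2 + 13/59 = 131/59

131/59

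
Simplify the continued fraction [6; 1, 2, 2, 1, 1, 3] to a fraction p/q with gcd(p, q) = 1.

a_0 = 6: 6/1
a_1 = 1: 7/1
a_2 = 2: 20/3
a_3 = 2: 47/7
a_4 = 1: 67/10
a_5 = 1: 114/17
a_6 = 3: 409/61

409/61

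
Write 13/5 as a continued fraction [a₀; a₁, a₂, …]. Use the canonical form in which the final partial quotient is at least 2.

[2; 1, 1, 2]

13 = 2·5 + 3, so a_0 = 2
5 = 1·3 + 2, so a_1 = 1
3 = 1·2 + 1, so a_2 = 1
2 = 2·1 + 0, so a_3 = 2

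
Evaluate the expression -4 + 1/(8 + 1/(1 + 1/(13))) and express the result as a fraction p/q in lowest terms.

Work from the innermost term outward:
Start with 13.
1 + 1/(13/1) = 1 + 1/13 = 14/13
8 + 1/(14/13) = 8 + 13/14 = 125/14
-4 + 1/(125/14) = -4 + 14/125 = -486/125

-486/125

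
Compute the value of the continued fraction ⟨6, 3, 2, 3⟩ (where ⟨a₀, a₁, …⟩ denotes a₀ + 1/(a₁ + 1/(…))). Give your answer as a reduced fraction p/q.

151/24

Use the convergent recurrence hₖ = aₖ·hₖ₋₁ + hₖ₋₂ (and likewise for the denominators kₖ):
a_0 = 6: 6/1
a_1 = 3: 19/3
a_2 = 2: 44/7
a_3 = 3: 151/24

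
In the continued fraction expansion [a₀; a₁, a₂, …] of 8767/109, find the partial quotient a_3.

Apply division with remainder until the remainder is 0:
8767 = 80·109 + 47, so a_0 = 80
109 = 2·47 + 15, so a_1 = 2
47 = 3·15 + 2, so a_2 = 3
15 = 7·2 + 1, so a_3 = 7

7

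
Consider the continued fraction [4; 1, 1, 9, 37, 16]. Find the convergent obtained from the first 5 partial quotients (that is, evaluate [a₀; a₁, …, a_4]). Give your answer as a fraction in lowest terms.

Starting at the tail and folding back:
Start with 37.
9 + 1/(37/1) = 9 + 1/37 = 334/37
1 + 1/(334/37) = 1 + 37/334 = 371/334
1 + 1/(371/334) = 1 + 334/371 = 705/371
4 + 1/(705/371) = 4 + 371/705 = 3191/705

3191/705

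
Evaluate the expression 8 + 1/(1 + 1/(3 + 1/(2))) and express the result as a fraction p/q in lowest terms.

Use the convergent recurrence hₖ = aₖ·hₖ₋₁ + hₖ₋₂ (and likewise for the denominators kₖ):
a_0 = 8: 8/1
a_1 = 1: 9/1
a_2 = 3: 35/4
a_3 = 2: 79/9

79/9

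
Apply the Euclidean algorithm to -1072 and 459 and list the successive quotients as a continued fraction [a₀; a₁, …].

Apply division with remainder until the remainder is 0:
-1072 ÷ 459 → quotient -3, remainder 305
459 ÷ 305 → quotient 1, remainder 154
305 ÷ 154 → quotient 1, remainder 151
154 ÷ 151 → quotient 1, remainder 3
151 ÷ 3 → quotient 50, remainder 1
3 ÷ 1 → quotient 3, remainder 0

[-3; 1, 1, 1, 50, 3]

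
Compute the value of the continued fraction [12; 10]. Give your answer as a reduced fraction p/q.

121/10

Start with 10.
12 + 1/(10/1) = 12 + 1/10 = 121/10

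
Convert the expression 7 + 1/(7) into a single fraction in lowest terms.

50/7

a_0 = 7: 7/1
a_1 = 7: 50/7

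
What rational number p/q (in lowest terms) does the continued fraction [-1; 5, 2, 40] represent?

-364/445

Start with 40.
2 + 1/(40/1) = 2 + 1/40 = 81/40
5 + 1/(81/40) = 5 + 40/81 = 445/81
-1 + 1/(445/81) = -1 + 81/445 = -364/445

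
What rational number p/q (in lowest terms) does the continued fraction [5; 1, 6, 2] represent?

Start with 2.
6 + 1/(2/1) = 6 + 1/2 = 13/2
1 + 1/(13/2) = 1 + 2/13 = 15/13
5 + 1/(15/13) = 5 + 13/15 = 88/15

88/15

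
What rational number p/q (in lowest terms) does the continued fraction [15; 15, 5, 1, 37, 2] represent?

105115/6977

a_0 = 15: 15/1
a_1 = 15: 226/15
a_2 = 5: 1145/76
a_3 = 1: 1371/91
a_4 = 37: 51872/3443
a_5 = 2: 105115/6977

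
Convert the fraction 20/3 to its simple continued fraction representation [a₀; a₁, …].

[6; 1, 2]

20 ÷ 3 → quotient 6, remainder 2
3 ÷ 2 → quotient 1, remainder 1
2 ÷ 1 → quotient 2, remainder 0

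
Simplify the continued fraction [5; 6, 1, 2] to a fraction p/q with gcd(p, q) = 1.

Start with 2.
1 + 1/(2/1) = 1 + 1/2 = 3/2
6 + 1/(3/2) = 6 + 2/3 = 20/3
5 + 1/(20/3) = 5 + 3/20 = 103/20

103/20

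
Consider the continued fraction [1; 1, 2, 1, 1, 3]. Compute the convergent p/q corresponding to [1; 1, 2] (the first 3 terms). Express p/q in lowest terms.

Compute successive convergents:
a_0 = 1: 1/1
a_1 = 1: 2/1
a_2 = 2: 5/3

5/3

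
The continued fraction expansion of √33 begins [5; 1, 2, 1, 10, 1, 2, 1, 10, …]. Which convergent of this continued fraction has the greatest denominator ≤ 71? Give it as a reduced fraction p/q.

List convergents until the denominator exceeds the bound:
a_0 = 5: 5/1  (≤ bound)
a_1 = 1: 6/1  (≤ bound)
a_2 = 2: 17/3  (≤ bound)
a_3 = 1: 23/4  (≤ bound)
a_4 = 10: 247/43  (≤ bound)
a_5 = 1: 270/47  (≤ bound)
a_6 = 2: 787/137  (> 71, stop)

270/47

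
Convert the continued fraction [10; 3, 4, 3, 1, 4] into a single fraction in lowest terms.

Use the convergent recurrence hₖ = aₖ·hₖ₋₁ + hₖ₋₂ (and likewise for the denominators kₖ):
a_0 = 10: 10/1
a_1 = 3: 31/3
a_2 = 4: 134/13
a_3 = 3: 433/42
a_4 = 1: 567/55
a_5 = 4: 2701/262

2701/262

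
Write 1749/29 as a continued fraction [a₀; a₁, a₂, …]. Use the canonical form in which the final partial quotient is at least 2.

Repeatedly divide and take the remainder:
1749 = 60·29 + 9, so a_0 = 60
29 = 3·9 + 2, so a_1 = 3
9 = 4·2 + 1, so a_2 = 4
2 = 2·1 + 0, so a_3 = 2

[60; 3, 4, 2]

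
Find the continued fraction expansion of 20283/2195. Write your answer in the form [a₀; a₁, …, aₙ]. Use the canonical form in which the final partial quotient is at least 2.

[9; 4, 6, 2, 1, 3, 3, 2]

Apply division with remainder until the remainder is 0:
⌊20283/2195⌋ = 9, remainder 528
⌊2195/528⌋ = 4, remainder 83
⌊528/83⌋ = 6, remainder 30
⌊83/30⌋ = 2, remainder 23
⌊30/23⌋ = 1, remainder 7
⌊23/7⌋ = 3, remainder 2
⌊7/2⌋ = 3, remainder 1
⌊2/1⌋ = 2, remainder 0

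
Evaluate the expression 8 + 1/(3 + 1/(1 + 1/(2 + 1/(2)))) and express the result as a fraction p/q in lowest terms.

Start with 2.
2 + 1/(2/1) = 2 + 1/2 = 5/2
1 + 1/(5/2) = 1 + 2/5 = 7/5
3 + 1/(7/5) = 3 + 5/7 = 26/7
8 + 1/(26/7) = 8 + 7/26 = 215/26

215/26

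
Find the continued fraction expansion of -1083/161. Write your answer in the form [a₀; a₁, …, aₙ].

[-7; 3, 1, 1, 1, 14]

⌊-1083/161⌋ = -7, remainder 44
⌊161/44⌋ = 3, remainder 29
⌊44/29⌋ = 1, remainder 15
⌊29/15⌋ = 1, remainder 14
⌊15/14⌋ = 1, remainder 1
⌊14/1⌋ = 14, remainder 0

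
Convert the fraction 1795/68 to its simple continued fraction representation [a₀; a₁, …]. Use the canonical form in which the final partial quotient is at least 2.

[26; 2, 1, 1, 13]

Run the Euclidean algorithm, recording each quotient:
1795 ÷ 68 → quotient 26, remainder 27
68 ÷ 27 → quotient 2, remainder 14
27 ÷ 14 → quotient 1, remainder 13
14 ÷ 13 → quotient 1, remainder 1
13 ÷ 1 → quotient 13, remainder 0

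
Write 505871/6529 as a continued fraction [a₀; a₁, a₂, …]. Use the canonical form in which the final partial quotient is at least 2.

[77; 2, 12, 2, 2, 12, 4]

Apply division with remainder until the remainder is 0:
505871 ÷ 6529 → quotient 77, remainder 3138
6529 ÷ 3138 → quotient 2, remainder 253
3138 ÷ 253 → quotient 12, remainder 102
253 ÷ 102 → quotient 2, remainder 49
102 ÷ 49 → quotient 2, remainder 4
49 ÷ 4 → quotient 12, remainder 1
4 ÷ 1 → quotient 4, remainder 0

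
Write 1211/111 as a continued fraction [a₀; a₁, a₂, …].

1211 ÷ 111 → quotient 10, remainder 101
111 ÷ 101 → quotient 1, remainder 10
101 ÷ 10 → quotient 10, remainder 1
10 ÷ 1 → quotient 10, remainder 0

[10; 1, 10, 10]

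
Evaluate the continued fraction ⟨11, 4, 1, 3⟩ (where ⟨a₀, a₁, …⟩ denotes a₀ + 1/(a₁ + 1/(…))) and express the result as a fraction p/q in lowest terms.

213/19

Collapse the nested fraction from the inside out:
Start with 3.
1 + 1/(3/1) = 1 + 1/3 = 4/3
4 + 1/(4/3) = 4 + 3/4 = 19/4
11 + 1/(19/4) = 11 + 4/19 = 213/19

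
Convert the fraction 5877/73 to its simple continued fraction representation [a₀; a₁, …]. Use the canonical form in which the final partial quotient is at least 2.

5877 ÷ 73 → quotient 80, remainder 37
73 ÷ 37 → quotient 1, remainder 36
37 ÷ 36 → quotient 1, remainder 1
36 ÷ 1 → quotient 36, remainder 0

[80; 1, 1, 36]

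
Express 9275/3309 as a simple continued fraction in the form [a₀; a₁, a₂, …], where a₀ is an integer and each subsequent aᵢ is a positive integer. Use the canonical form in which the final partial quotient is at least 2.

[2; 1, 4, 13, 3, 3, 1, 3]

⌊9275/3309⌋ = 2, remainder 2657
⌊3309/2657⌋ = 1, remainder 652
⌊2657/652⌋ = 4, remainder 49
⌊652/49⌋ = 13, remainder 15
⌊49/15⌋ = 3, remainder 4
⌊15/4⌋ = 3, remainder 3
⌊4/3⌋ = 1, remainder 1
⌊3/1⌋ = 3, remainder 0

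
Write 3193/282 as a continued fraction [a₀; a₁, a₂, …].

[11; 3, 10, 9]

⌊3193/282⌋ = 11, remainder 91
⌊282/91⌋ = 3, remainder 9
⌊91/9⌋ = 10, remainder 1
⌊9/1⌋ = 9, remainder 0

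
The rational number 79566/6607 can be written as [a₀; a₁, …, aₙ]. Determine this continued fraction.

79566 = 12·6607 + 282, so a_0 = 12
6607 = 23·282 + 121, so a_1 = 23
282 = 2·121 + 40, so a_2 = 2
121 = 3·40 + 1, so a_3 = 3
40 = 40·1 + 0, so a_4 = 40

[12; 23, 2, 3, 40]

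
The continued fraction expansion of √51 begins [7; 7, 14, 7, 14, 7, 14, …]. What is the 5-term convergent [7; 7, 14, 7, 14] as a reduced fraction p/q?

Collapse the nested fraction from the inside out:
Start with 14.
7 + 1/(14/1) = 7 + 1/14 = 99/14
14 + 1/(99/14) = 14 + 14/99 = 1400/99
7 + 1/(1400/99) = 7 + 99/1400 = 9899/1400
7 + 1/(9899/1400) = 7 + 1400/9899 = 70693/9899

70693/9899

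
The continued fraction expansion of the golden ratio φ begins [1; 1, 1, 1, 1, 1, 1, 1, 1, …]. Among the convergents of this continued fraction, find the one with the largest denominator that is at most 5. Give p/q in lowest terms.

8/5

List convergents until the denominator exceeds the bound:
a_0 = 1: 1/1  (≤ bound)
a_1 = 1: 2/1  (≤ bound)
a_2 = 1: 3/2  (≤ bound)
a_3 = 1: 5/3  (≤ bound)
a_4 = 1: 8/5  (≤ bound)
a_5 = 1: 13/8  (> 5, stop)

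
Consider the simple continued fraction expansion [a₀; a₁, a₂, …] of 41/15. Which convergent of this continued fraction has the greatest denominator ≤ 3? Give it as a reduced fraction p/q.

8/3

a_0 = 2: 2/1  (≤ bound)
a_1 = 1: 3/1  (≤ bound)
a_2 = 2: 8/3  (≤ bound)
a_3 = 1: 11/4  (> 3, stop)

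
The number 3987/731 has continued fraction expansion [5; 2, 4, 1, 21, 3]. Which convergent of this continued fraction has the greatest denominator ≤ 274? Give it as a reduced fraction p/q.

List convergents until the denominator exceeds the bound:
a_0 = 5: 5/1  (≤ bound)
a_1 = 2: 11/2  (≤ bound)
a_2 = 4: 49/9  (≤ bound)
a_3 = 1: 60/11  (≤ bound)
a_4 = 21: 1309/240  (≤ bound)
a_5 = 3: 3987/731  (> 274, stop)

1309/240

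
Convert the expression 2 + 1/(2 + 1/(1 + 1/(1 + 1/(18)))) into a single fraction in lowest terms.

223/93

Starting at the tail and folding back:
Start with 18.
1 + 1/(18/1) = 1 + 1/18 = 19/18
1 + 1/(19/18) = 1 + 18/19 = 37/19
2 + 1/(37/19) = 2 + 19/37 = 93/37
2 + 1/(93/37) = 2 + 37/93 = 223/93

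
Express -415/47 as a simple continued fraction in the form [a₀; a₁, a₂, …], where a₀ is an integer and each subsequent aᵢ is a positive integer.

Repeatedly divide and take the remainder:
⌊-415/47⌋ = -9, remainder 8
⌊47/8⌋ = 5, remainder 7
⌊8/7⌋ = 1, remainder 1
⌊7/1⌋ = 7, remainder 0

[-9; 5, 1, 7]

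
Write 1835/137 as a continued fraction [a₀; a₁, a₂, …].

[13; 2, 1, 1, 6, 4]

1835 ÷ 137 → quotient 13, remainder 54
137 ÷ 54 → quotient 2, remainder 29
54 ÷ 29 → quotient 1, remainder 25
29 ÷ 25 → quotient 1, remainder 4
25 ÷ 4 → quotient 6, remainder 1
4 ÷ 1 → quotient 4, remainder 0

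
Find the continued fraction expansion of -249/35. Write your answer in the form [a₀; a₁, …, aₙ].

[-8; 1, 7, 1, 3]

-249 = -8·35 + 31, so a_0 = -8
35 = 1·31 + 4, so a_1 = 1
31 = 7·4 + 3, so a_2 = 7
4 = 1·3 + 1, so a_3 = 1
3 = 3·1 + 0, so a_4 = 3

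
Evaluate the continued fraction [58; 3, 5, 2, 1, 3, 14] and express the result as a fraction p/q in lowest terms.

156456/2683

Compute successive convergents:
a_0 = 58: 58/1
a_1 = 3: 175/3
a_2 = 5: 933/16
a_3 = 2: 2041/35
a_4 = 1: 2974/51
a_5 = 3: 10963/188
a_6 = 14: 156456/2683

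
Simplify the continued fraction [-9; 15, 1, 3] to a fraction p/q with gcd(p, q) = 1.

Start with 3.
1 + 1/(3/1) = 1 + 1/3 = 4/3
15 + 1/(4/3) = 15 + 3/4 = 63/4
-9 + 1/(63/4) = -9 + 4/63 = -563/63

-563/63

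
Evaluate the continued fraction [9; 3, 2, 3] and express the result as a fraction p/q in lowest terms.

223/24

Start with 3.
2 + 1/(3/1) = 2 + 1/3 = 7/3
3 + 1/(7/3) = 3 + 3/7 = 24/7
9 + 1/(24/7) = 9 + 7/24 = 223/24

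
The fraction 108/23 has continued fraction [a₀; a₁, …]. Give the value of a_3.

108 ÷ 23 → quotient 4, remainder 16
23 ÷ 16 → quotient 1, remainder 7
16 ÷ 7 → quotient 2, remainder 2
7 ÷ 2 → quotient 3, remainder 1

3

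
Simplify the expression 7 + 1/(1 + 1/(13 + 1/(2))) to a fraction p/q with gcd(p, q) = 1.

a_0 = 7: 7/1
a_1 = 1: 8/1
a_2 = 13: 111/14
a_3 = 2: 230/29

230/29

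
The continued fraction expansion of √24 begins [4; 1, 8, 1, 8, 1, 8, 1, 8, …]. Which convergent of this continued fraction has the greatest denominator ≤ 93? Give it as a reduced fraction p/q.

436/89

a_0 = 4: 4/1  (≤ bound)
a_1 = 1: 5/1  (≤ bound)
a_2 = 8: 44/9  (≤ bound)
a_3 = 1: 49/10  (≤ bound)
a_4 = 8: 436/89  (≤ bound)
a_5 = 1: 485/99  (> 93, stop)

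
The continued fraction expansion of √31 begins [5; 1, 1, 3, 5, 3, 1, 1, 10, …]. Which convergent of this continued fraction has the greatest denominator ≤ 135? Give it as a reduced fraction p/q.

657/118

a_0 = 5: 5/1  (≤ bound)
a_1 = 1: 6/1  (≤ bound)
a_2 = 1: 11/2  (≤ bound)
a_3 = 3: 39/7  (≤ bound)
a_4 = 5: 206/37  (≤ bound)
a_5 = 3: 657/118  (≤ bound)
a_6 = 1: 863/155  (> 135, stop)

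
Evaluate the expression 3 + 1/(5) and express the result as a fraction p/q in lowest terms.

Use the convergent recurrence hₖ = aₖ·hₖ₋₁ + hₖ₋₂ (and likewise for the denominators kₖ):
a_0 = 3: 3/1
a_1 = 5: 16/5

16/5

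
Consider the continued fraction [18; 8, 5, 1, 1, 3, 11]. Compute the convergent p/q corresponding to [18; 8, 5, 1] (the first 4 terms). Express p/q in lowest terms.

Start with 1.
5 + 1/(1/1) = 5 + 1/1 = 6/1
8 + 1/(6/1) = 8 + 1/6 = 49/6
18 + 1/(49/6) = 18 + 6/49 = 888/49

888/49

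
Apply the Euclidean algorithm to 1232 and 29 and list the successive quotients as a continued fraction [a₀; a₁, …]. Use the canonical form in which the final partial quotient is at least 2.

⌊1232/29⌋ = 42, remainder 14
⌊29/14⌋ = 2, remainder 1
⌊14/1⌋ = 14, remainder 0

[42; 2, 14]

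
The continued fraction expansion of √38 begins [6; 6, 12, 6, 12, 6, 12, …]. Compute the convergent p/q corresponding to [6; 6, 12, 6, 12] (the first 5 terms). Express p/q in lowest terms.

33294/5401

a_0 = 6: 6/1
a_1 = 6: 37/6
a_2 = 12: 450/73
a_3 = 6: 2737/444
a_4 = 12: 33294/5401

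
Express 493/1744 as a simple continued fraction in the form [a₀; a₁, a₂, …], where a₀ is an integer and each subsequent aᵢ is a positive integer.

Repeatedly divide and take the remainder:
⌊493/1744⌋ = 0, remainder 493
⌊1744/493⌋ = 3, remainder 265
⌊493/265⌋ = 1, remainder 228
⌊265/228⌋ = 1, remainder 37
⌊228/37⌋ = 6, remainder 6
⌊37/6⌋ = 6, remainder 1
⌊6/1⌋ = 6, remainder 0

[0; 3, 1, 1, 6, 6, 6]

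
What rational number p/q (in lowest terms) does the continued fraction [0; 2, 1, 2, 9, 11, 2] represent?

650/1741

a_0 = 0: 0/1
a_1 = 2: 1/2
a_2 = 1: 1/3
a_3 = 2: 3/8
a_4 = 9: 28/75
a_5 = 11: 311/833
a_6 = 2: 650/1741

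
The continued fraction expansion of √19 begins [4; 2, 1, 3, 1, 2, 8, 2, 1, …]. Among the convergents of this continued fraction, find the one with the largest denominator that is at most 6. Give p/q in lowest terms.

a_0 = 4: 4/1  (≤ bound)
a_1 = 2: 9/2  (≤ bound)
a_2 = 1: 13/3  (≤ bound)
a_3 = 3: 48/11  (> 6, stop)

13/3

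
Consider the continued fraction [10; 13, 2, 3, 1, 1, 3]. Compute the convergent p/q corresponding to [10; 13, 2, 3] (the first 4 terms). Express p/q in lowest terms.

Starting at the tail and folding back:
Start with 3.
2 + 1/(3/1) = 2 + 1/3 = 7/3
13 + 1/(7/3) = 13 + 3/7 = 94/7
10 + 1/(94/7) = 10 + 7/94 = 947/94

947/94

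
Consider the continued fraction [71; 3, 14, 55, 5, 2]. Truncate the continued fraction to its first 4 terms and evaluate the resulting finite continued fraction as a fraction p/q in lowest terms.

168899/2368

a_0 = 71: 71/1
a_1 = 3: 214/3
a_2 = 14: 3067/43
a_3 = 55: 168899/2368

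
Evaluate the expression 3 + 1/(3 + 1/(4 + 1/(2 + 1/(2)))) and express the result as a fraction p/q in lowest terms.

235/71

Build up convergents one term at a time:
a_0 = 3: 3/1
a_1 = 3: 10/3
a_2 = 4: 43/13
a_3 = 2: 96/29
a_4 = 2: 235/71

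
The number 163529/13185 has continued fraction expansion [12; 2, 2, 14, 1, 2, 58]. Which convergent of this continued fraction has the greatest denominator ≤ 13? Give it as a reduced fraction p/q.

62/5

a_0 = 12: 12/1  (≤ bound)
a_1 = 2: 25/2  (≤ bound)
a_2 = 2: 62/5  (≤ bound)
a_3 = 14: 893/72  (> 13, stop)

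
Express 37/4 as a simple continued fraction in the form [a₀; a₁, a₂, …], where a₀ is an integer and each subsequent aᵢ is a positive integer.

Run the Euclidean algorithm, recording each quotient:
⌊37/4⌋ = 9, remainder 1
⌊4/1⌋ = 4, remainder 0

[9; 4]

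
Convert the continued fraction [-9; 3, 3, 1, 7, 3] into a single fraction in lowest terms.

Start with 3.
7 + 1/(3/1) = 7 + 1/3 = 22/3
1 + 1/(22/3) = 1 + 3/22 = 25/22
3 + 1/(25/22) = 3 + 22/25 = 97/25
3 + 1/(97/25) = 3 + 25/97 = 316/97
-9 + 1/(316/97) = -9 + 97/316 = -2747/316

-2747/316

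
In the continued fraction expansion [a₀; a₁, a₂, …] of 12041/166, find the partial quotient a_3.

6

12041 ÷ 166 → quotient 72, remainder 89
166 ÷ 89 → quotient 1, remainder 77
89 ÷ 77 → quotient 1, remainder 12
77 ÷ 12 → quotient 6, remainder 5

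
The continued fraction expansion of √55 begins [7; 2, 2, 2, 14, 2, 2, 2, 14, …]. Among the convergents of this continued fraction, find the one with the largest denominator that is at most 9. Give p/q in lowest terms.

37/5

a_0 = 7: 7/1  (≤ bound)
a_1 = 2: 15/2  (≤ bound)
a_2 = 2: 37/5  (≤ bound)
a_3 = 2: 89/12  (> 9, stop)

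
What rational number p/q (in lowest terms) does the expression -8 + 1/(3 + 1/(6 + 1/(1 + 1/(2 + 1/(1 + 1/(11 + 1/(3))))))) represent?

Start with 3.
11 + 1/(3/1) = 11 + 1/3 = 34/3
1 + 1/(34/3) = 1 + 3/34 = 37/34
2 + 1/(37/34) = 2 + 34/37 = 108/37
1 + 1/(108/37) = 1 + 37/108 = 145/108
6 + 1/(145/108) = 6 + 108/145 = 978/145
3 + 1/(978/145) = 3 + 145/978 = 3079/978
-8 + 1/(3079/978) = -8 + 978/3079 = -23654/3079

-23654/3079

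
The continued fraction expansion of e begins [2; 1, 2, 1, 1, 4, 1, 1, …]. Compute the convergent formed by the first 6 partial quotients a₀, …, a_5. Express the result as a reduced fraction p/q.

Compute successive convergents:
a_0 = 2: 2/1
a_1 = 1: 3/1
a_2 = 2: 8/3
a_3 = 1: 11/4
a_4 = 1: 19/7
a_5 = 4: 87/32

87/32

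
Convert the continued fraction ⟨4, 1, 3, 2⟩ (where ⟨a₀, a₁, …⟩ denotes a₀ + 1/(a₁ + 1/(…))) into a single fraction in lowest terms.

43/9

Starting at the tail and folding back:
Start with 2.
3 + 1/(2/1) = 3 + 1/2 = 7/2
1 + 1/(7/2) = 1 + 2/7 = 9/7
4 + 1/(9/7) = 4 + 7/9 = 43/9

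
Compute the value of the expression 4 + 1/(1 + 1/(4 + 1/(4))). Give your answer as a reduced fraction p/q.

101/21

Collapse the nested fraction from the inside out:
Start with 4.
4 + 1/(4/1) = 4 + 1/4 = 17/4
1 + 1/(17/4) = 1 + 4/17 = 21/17
4 + 1/(21/17) = 4 + 17/21 = 101/21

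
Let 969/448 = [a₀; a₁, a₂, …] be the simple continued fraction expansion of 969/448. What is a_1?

969 = 2·448 + 73, so a_0 = 2
448 = 6·73 + 10, so a_1 = 6

6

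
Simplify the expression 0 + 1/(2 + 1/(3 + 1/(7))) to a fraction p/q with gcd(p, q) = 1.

Use the convergent recurrence hₖ = aₖ·hₖ₋₁ + hₖ₋₂ (and likewise for the denominators kₖ):
a_0 = 0: 0/1
a_1 = 2: 1/2
a_2 = 3: 3/7
a_3 = 7: 22/51

22/51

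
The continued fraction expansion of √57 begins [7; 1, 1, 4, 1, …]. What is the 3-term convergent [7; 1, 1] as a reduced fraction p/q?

Use the convergent recurrence hₖ = aₖ·hₖ₋₁ + hₖ₋₂ (and likewise for the denominators kₖ):
a_0 = 7: 7/1
a_1 = 1: 8/1
a_2 = 1: 15/2

15/2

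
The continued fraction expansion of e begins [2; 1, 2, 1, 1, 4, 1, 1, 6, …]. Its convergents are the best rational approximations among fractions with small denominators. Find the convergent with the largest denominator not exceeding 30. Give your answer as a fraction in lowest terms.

19/7

a_0 = 2: 2/1  (≤ bound)
a_1 = 1: 3/1  (≤ bound)
a_2 = 2: 8/3  (≤ bound)
a_3 = 1: 11/4  (≤ bound)
a_4 = 1: 19/7  (≤ bound)
a_5 = 4: 87/32  (> 30, stop)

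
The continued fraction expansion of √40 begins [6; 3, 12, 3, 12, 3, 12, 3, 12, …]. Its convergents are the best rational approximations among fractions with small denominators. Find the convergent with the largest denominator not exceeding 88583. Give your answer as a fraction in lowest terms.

List convergents until the denominator exceeds the bound:
a_0 = 6: 6/1  (≤ bound)
a_1 = 3: 19/3  (≤ bound)
a_2 = 12: 234/37  (≤ bound)
a_3 = 3: 721/114  (≤ bound)
a_4 = 12: 8886/1405  (≤ bound)
a_5 = 3: 27379/4329  (≤ bound)
a_6 = 12: 337434/53353  (≤ bound)
a_7 = 3: 1039681/164388  (> 88583, stop)

337434/53353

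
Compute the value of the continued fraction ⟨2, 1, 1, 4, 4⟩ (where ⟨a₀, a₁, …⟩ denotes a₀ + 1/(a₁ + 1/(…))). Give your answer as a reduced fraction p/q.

97/38

Start with 4.
4 + 1/(4/1) = 4 + 1/4 = 17/4
1 + 1/(17/4) = 1 + 4/17 = 21/17
1 + 1/(21/17) = 1 + 17/21 = 38/21
2 + 1/(38/21) = 2 + 21/38 = 97/38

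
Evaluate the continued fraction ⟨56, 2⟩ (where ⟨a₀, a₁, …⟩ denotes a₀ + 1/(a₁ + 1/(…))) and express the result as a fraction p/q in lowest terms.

Compute successive convergents:
a_0 = 56: 56/1
a_1 = 2: 113/2

113/2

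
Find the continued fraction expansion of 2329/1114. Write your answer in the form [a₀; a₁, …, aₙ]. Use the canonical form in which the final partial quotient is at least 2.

⌊2329/1114⌋ = 2, remainder 101
⌊1114/101⌋ = 11, remainder 3
⌊101/3⌋ = 33, remainder 2
⌊3/2⌋ = 1, remainder 1
⌊2/1⌋ = 2, remainder 0

[2; 11, 33, 1, 2]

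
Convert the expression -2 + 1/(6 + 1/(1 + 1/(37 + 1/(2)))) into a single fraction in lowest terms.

-997/537

Start with 2.
37 + 1/(2/1) = 37 + 1/2 = 75/2
1 + 1/(75/2) = 1 + 2/75 = 77/75
6 + 1/(77/75) = 6 + 75/77 = 537/77
-2 + 1/(537/77) = -2 + 77/537 = -997/537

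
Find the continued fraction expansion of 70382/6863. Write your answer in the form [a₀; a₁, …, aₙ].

[10; 3, 1, 11, 12, 12]

Repeatedly divide and take the remainder:
⌊70382/6863⌋ = 10, remainder 1752
⌊6863/1752⌋ = 3, remainder 1607
⌊1752/1607⌋ = 1, remainder 145
⌊1607/145⌋ = 11, remainder 12
⌊145/12⌋ = 12, remainder 1
⌊12/1⌋ = 12, remainder 0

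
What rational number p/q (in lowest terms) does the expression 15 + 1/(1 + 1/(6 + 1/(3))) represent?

a_0 = 15: 15/1
a_1 = 1: 16/1
a_2 = 6: 111/7
a_3 = 3: 349/22

349/22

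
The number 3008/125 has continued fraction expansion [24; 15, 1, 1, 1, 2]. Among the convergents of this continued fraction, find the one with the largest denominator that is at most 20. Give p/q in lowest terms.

385/16

a_0 = 24: 24/1  (≤ bound)
a_1 = 15: 361/15  (≤ bound)
a_2 = 1: 385/16  (≤ bound)
a_3 = 1: 746/31  (> 20, stop)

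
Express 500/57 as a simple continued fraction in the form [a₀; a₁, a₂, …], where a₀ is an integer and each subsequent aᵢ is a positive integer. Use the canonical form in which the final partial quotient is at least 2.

[8; 1, 3, 2, 1, 1, 2]

500 ÷ 57 → quotient 8, remainder 44
57 ÷ 44 → quotient 1, remainder 13
44 ÷ 13 → quotient 3, remainder 5
13 ÷ 5 → quotient 2, remainder 3
5 ÷ 3 → quotient 1, remainder 2
3 ÷ 2 → quotient 1, remainder 1
2 ÷ 1 → quotient 2, remainder 0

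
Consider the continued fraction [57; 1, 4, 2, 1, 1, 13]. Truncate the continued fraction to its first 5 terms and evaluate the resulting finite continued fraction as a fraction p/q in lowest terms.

925/16

Compute successive convergents:
a_0 = 57: 57/1
a_1 = 1: 58/1
a_2 = 4: 289/5
a_3 = 2: 636/11
a_4 = 1: 925/16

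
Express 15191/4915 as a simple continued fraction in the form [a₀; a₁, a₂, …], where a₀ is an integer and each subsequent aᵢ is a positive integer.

Run the Euclidean algorithm, recording each quotient:
15191 = 3·4915 + 446, so a_0 = 3
4915 = 11·446 + 9, so a_1 = 11
446 = 49·9 + 5, so a_2 = 49
9 = 1·5 + 4, so a_3 = 1
5 = 1·4 + 1, so a_4 = 1
4 = 4·1 + 0, so a_5 = 4

[3; 11, 49, 1, 1, 4]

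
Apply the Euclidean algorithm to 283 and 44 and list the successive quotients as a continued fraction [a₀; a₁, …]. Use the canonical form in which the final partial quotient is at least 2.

[6; 2, 3, 6]

Run the Euclidean algorithm, recording each quotient:
283 ÷ 44 → quotient 6, remainder 19
44 ÷ 19 → quotient 2, remainder 6
19 ÷ 6 → quotient 3, remainder 1
6 ÷ 1 → quotient 6, remainder 0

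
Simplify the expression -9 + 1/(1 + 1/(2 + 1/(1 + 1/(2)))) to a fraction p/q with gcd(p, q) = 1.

-91/11

a_0 = -9: -9/1
a_1 = 1: -8/1
a_2 = 2: -25/3
a_3 = 1: -33/4
a_4 = 2: -91/11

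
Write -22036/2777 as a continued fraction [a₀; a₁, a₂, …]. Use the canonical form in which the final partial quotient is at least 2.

[-8; 15, 2, 2, 1, 25]

Run the Euclidean algorithm, recording each quotient:
⌊-22036/2777⌋ = -8, remainder 180
⌊2777/180⌋ = 15, remainder 77
⌊180/77⌋ = 2, remainder 26
⌊77/26⌋ = 2, remainder 25
⌊26/25⌋ = 1, remainder 1
⌊25/1⌋ = 25, remainder 0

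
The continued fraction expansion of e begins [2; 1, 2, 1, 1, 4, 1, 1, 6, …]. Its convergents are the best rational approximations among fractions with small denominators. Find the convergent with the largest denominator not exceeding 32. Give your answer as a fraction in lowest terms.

87/32

a_0 = 2: 2/1  (≤ bound)
a_1 = 1: 3/1  (≤ bound)
a_2 = 2: 8/3  (≤ bound)
a_3 = 1: 11/4  (≤ bound)
a_4 = 1: 19/7  (≤ bound)
a_5 = 4: 87/32  (≤ bound)
a_6 = 1: 106/39  (> 32, stop)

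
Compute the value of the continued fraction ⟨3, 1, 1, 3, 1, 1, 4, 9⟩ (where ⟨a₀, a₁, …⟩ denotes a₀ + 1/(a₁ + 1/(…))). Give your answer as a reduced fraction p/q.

Use the convergent recurrence hₖ = aₖ·hₖ₋₁ + hₖ₋₂ (and likewise for the denominators kₖ):
a_0 = 3: 3/1
a_1 = 1: 4/1
a_2 = 1: 7/2
a_3 = 3: 25/7
a_4 = 1: 32/9
a_5 = 1: 57/16
a_6 = 4: 260/73
a_7 = 9: 2397/673

2397/673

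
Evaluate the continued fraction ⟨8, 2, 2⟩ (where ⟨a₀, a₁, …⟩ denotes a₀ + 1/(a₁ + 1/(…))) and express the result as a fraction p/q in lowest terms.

42/5

Start with 2.
2 + 1/(2/1) = 2 + 1/2 = 5/2
8 + 1/(5/2) = 8 + 2/5 = 42/5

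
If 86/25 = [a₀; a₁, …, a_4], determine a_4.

2

Run the Euclidean algorithm, recording each quotient:
86 ÷ 25 → quotient 3, remainder 11
25 ÷ 11 → quotient 2, remainder 3
11 ÷ 3 → quotient 3, remainder 2
3 ÷ 2 → quotient 1, remainder 1
2 ÷ 1 → quotient 2, remainder 0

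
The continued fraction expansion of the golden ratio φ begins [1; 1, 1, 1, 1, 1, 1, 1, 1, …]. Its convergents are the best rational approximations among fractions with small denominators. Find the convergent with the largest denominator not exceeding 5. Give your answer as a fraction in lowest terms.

a_0 = 1: 1/1  (≤ bound)
a_1 = 1: 2/1  (≤ bound)
a_2 = 1: 3/2  (≤ bound)
a_3 = 1: 5/3  (≤ bound)
a_4 = 1: 8/5  (≤ bound)
a_5 = 1: 13/8  (> 5, stop)

8/5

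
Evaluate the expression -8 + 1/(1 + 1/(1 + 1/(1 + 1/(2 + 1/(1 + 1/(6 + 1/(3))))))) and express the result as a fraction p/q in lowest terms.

-1716/233

a_0 = -8: -8/1
a_1 = 1: -7/1
a_2 = 1: -15/2
a_3 = 1: -22/3
a_4 = 2: -59/8
a_5 = 1: -81/11
a_6 = 6: -545/74
a_7 = 3: -1716/233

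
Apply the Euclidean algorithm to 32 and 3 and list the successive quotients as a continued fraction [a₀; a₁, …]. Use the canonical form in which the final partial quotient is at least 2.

[10; 1, 2]

Apply division with remainder until the remainder is 0:
32 = 10·3 + 2, so a_0 = 10
3 = 1·2 + 1, so a_1 = 1
2 = 2·1 + 0, so a_2 = 2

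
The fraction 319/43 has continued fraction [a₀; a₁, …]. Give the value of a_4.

Apply division with remainder until the remainder is 0:
319 ÷ 43 → quotient 7, remainder 18
43 ÷ 18 → quotient 2, remainder 7
18 ÷ 7 → quotient 2, remainder 4
7 ÷ 4 → quotient 1, remainder 3
4 ÷ 3 → quotient 1, remainder 1

1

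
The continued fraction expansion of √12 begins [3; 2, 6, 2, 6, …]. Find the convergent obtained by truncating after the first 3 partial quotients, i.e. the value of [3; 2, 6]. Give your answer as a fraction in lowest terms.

45/13

Starting at the tail and folding back:
Start with 6.
2 + 1/(6/1) = 2 + 1/6 = 13/6
3 + 1/(13/6) = 3 + 6/13 = 45/13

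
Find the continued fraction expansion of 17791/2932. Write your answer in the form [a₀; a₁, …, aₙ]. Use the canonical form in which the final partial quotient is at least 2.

[6; 14, 1, 2, 1, 3, 13]

⌊17791/2932⌋ = 6, remainder 199
⌊2932/199⌋ = 14, remainder 146
⌊199/146⌋ = 1, remainder 53
⌊146/53⌋ = 2, remainder 40
⌊53/40⌋ = 1, remainder 13
⌊40/13⌋ = 3, remainder 1
⌊13/1⌋ = 13, remainder 0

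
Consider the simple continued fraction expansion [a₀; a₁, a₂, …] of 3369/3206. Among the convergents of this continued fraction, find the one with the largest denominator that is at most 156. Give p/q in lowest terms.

a_0 = 1: 1/1  (≤ bound)
a_1 = 19: 20/19  (≤ bound)
a_2 = 1: 21/20  (≤ bound)
a_3 = 2: 62/59  (≤ bound)
a_4 = 54: 3369/3206  (> 156, stop)

62/59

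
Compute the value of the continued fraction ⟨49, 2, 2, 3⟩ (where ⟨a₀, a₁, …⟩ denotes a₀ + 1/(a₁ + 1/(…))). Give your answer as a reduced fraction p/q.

Starting at the tail and folding back:
Start with 3.
2 + 1/(3/1) = 2 + 1/3 = 7/3
2 + 1/(7/3) = 2 + 3/7 = 17/7
49 + 1/(17/7) = 49 + 7/17 = 840/17

840/17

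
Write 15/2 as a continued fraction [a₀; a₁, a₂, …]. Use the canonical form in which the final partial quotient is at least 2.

[7; 2]

15 = 7·2 + 1, so a_0 = 7
2 = 2·1 + 0, so a_1 = 2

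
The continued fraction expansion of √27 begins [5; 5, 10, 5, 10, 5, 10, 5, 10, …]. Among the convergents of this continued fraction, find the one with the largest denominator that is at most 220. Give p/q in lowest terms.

265/51

List convergents until the denominator exceeds the bound:
a_0 = 5: 5/1  (≤ bound)
a_1 = 5: 26/5  (≤ bound)
a_2 = 10: 265/51  (≤ bound)
a_3 = 5: 1351/260  (> 220, stop)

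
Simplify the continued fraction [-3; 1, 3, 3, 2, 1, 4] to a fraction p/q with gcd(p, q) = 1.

-451/202

a_0 = -3: -3/1
a_1 = 1: -2/1
a_2 = 3: -9/4
a_3 = 3: -29/13
a_4 = 2: -67/30
a_5 = 1: -96/43
a_6 = 4: -451/202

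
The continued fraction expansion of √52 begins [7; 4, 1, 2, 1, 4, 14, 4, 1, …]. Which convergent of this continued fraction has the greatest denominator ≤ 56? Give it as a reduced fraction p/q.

List convergents until the denominator exceeds the bound:
a_0 = 7: 7/1  (≤ bound)
a_1 = 4: 29/4  (≤ bound)
a_2 = 1: 36/5  (≤ bound)
a_3 = 2: 101/14  (≤ bound)
a_4 = 1: 137/19  (≤ bound)
a_5 = 4: 649/90  (> 56, stop)

137/19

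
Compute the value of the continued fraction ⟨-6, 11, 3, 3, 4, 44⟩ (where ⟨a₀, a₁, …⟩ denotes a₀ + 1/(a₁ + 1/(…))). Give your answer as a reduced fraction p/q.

a_0 = -6: -6/1
a_1 = 11: -65/11
a_2 = 3: -201/34
a_3 = 3: -668/113
a_4 = 4: -2873/486
a_5 = 44: -127080/21497

-127080/21497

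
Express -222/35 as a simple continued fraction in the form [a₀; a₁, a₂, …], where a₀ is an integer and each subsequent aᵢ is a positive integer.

-222 ÷ 35 → quotient -7, remainder 23
35 ÷ 23 → quotient 1, remainder 12
23 ÷ 12 → quotient 1, remainder 11
12 ÷ 11 → quotient 1, remainder 1
11 ÷ 1 → quotient 11, remainder 0

[-7; 1, 1, 1, 11]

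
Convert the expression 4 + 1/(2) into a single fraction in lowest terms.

a_0 = 4: 4/1
a_1 = 2: 9/2

9/2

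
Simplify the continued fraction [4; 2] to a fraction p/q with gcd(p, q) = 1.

9/2

a_0 = 4: 4/1
a_1 = 2: 9/2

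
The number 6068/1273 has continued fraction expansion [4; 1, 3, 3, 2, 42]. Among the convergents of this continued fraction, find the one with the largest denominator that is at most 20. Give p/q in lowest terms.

List convergents until the denominator exceeds the bound:
a_0 = 4: 4/1  (≤ bound)
a_1 = 1: 5/1  (≤ bound)
a_2 = 3: 19/4  (≤ bound)
a_3 = 3: 62/13  (≤ bound)
a_4 = 2: 143/30  (> 20, stop)

62/13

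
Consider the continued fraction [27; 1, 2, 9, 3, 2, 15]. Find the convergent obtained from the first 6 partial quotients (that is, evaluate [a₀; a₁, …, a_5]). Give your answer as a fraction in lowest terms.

Start with 2.
3 + 1/(2/1) = 3 + 1/2 = 7/2
9 + 1/(7/2) = 9 + 2/7 = 65/7
2 + 1/(65/7) = 2 + 7/65 = 137/65
1 + 1/(137/65) = 1 + 65/137 = 202/137
27 + 1/(202/137) = 27 + 137/202 = 5591/202

5591/202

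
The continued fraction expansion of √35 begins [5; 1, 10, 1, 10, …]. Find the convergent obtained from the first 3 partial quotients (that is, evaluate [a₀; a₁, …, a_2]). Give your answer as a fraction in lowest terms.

65/11

a_0 = 5: 5/1
a_1 = 1: 6/1
a_2 = 10: 65/11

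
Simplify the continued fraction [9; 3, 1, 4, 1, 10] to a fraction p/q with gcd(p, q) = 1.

2306/249

a_0 = 9: 9/1
a_1 = 3: 28/3
a_2 = 1: 37/4
a_3 = 4: 176/19
a_4 = 1: 213/23
a_5 = 10: 2306/249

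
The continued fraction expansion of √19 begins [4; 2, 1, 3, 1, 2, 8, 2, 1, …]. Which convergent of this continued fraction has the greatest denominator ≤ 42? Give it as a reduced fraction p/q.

170/39

List convergents until the denominator exceeds the bound:
a_0 = 4: 4/1  (≤ bound)
a_1 = 2: 9/2  (≤ bound)
a_2 = 1: 13/3  (≤ bound)
a_3 = 3: 48/11  (≤ bound)
a_4 = 1: 61/14  (≤ bound)
a_5 = 2: 170/39  (≤ bound)
a_6 = 8: 1421/326  (> 42, stop)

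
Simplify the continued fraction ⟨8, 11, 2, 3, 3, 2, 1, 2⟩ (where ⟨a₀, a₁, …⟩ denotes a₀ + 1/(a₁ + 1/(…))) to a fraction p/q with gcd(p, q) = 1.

Use the convergent recurrence hₖ = aₖ·hₖ₋₁ + hₖ₋₂ (and likewise for the denominators kₖ):
a_0 = 8: 8/1
a_1 = 11: 89/11
a_2 = 2: 186/23
a_3 = 3: 647/80
a_4 = 3: 2127/263
a_5 = 2: 4901/606
a_6 = 1: 7028/869
a_7 = 2: 18957/2344

18957/2344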